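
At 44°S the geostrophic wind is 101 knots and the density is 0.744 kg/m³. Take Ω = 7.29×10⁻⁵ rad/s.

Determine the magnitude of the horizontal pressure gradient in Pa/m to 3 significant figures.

Coriolis parameter at 44°S:
f = 2Ω sin φ = 2 × 7.29×10⁻⁵ × sin 44° = 1.01×10⁻⁴ s⁻¹
Wind speed in SI: 101 knots = 52.0 m/s
Geostrophic balance rearranged: |∂P/∂n| = f ρ V_g
|∂P/∂n| = 1.01×10⁻⁴ × 0.744 × 52.0 = 3.92×10⁻³ Pa/m

3.92×10⁻³ Pa/m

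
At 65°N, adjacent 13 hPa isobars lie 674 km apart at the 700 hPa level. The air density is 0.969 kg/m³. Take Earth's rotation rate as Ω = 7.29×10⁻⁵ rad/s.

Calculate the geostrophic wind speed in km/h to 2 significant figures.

Coriolis parameter at 65°N:
f = 2Ω sin φ = 2 × 7.29×10⁻⁵ × sin 65° = 1.32×10⁻⁴ s⁻¹
Pressure gradient: |∂P/∂n| = 1300 Pa / 674000 m = 1.93×10⁻³ Pa/m
Geostrophic balance (pressure-gradient force = Coriolis force):
V_g = (1/(fρ)) |∂P/∂n| = 1.93×10⁻³ / (1.32×10⁻⁴ × 0.969) = 15.1 m/s
Converting: 15.1 m/s × 3.6 = 54 km/h

54 km/h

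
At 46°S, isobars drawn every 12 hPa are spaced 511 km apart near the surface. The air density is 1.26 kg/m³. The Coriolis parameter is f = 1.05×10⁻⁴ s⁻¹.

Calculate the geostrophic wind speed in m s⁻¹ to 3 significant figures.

Pressure gradient: |∂P/∂n| = 1200 Pa / 511000 m = 2.35×10⁻³ Pa/m
Geostrophic balance (pressure-gradient force = Coriolis force):
V_g = (1/(fρ)) |∂P/∂n| = 2.35×10⁻³ / (1.05×10⁻⁴ × 1.26) = 17.8 m/s

17.8 m s⁻¹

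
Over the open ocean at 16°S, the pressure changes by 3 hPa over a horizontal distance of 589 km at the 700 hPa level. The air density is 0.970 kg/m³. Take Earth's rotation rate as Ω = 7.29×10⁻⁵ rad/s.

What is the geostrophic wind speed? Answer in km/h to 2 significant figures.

47 km/h

Coriolis parameter at 16°S:
f = 2Ω sin φ = 2 × 7.29×10⁻⁵ × sin 16° = 4.02×10⁻⁵ s⁻¹
Pressure gradient: |∂P/∂n| = 300 Pa / 589000 m = 5.09×10⁻⁴ Pa/m
Geostrophic balance (pressure-gradient force = Coriolis force):
V_g = (1/(fρ)) |∂P/∂n| = 5.09×10⁻⁴ / (4.02×10⁻⁵ × 0.970) = 13.1 m/s
Converting: 13.1 m/s × 3.6 = 47 km/h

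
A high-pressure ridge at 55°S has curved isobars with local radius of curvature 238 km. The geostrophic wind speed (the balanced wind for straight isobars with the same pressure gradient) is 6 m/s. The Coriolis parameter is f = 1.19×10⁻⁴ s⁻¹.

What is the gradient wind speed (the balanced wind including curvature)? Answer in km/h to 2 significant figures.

Around a high, pressure-gradient force acts outward with centrifugal, so Coriolis balances both:
fV = (1/ρ)|∂P/∂n| + V²/R  →  V² − fR·V + fR·V_g = 0
With fR = 1.19×10⁻⁴ × 238×10³ m = 28.3 m/s:
V = [fR − √((fR)² − 4 fR V_g)]/2 = [28.3 − √(28.3² − 4×28.3×6)]/2 = 8.63 m/s
Supergeostrophic (V > V_g = 6 m/s), as expected around a high.
Converting: 8.63 m/s × 3.6 = 31 km/h

31 km/h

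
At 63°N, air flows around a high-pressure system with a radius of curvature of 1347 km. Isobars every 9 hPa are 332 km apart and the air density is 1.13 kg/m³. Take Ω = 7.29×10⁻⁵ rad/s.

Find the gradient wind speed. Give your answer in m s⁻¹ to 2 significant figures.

Coriolis parameter at 63°N:
f = 2Ω sin φ = 2 × 7.29×10⁻⁵ × sin 63° = 1.30×10⁻⁴ s⁻¹
Pressure gradient: |∂P/∂n| = 900 Pa / 332000 m = 2.71×10⁻³ Pa/m
Geostrophic speed: V_g = |∂P/∂n|/(fρ) = 2.71×10⁻³/(1.30×10⁻⁴ × 1.13) = 18.5 m/s
Around a high, pressure-gradient force acts outward with centrifugal, so Coriolis balances both:
fV = (1/ρ)|∂P/∂n| + V²/R  →  V² − fR·V + fR·V_g = 0
With fR = 1.30×10⁻⁴ × 1347×10³ m = 175 m/s:
V = [fR − √((fR)² − 4 fR V_g)]/2 = [175 − √(175² − 4×175×18.5)]/2 = 21 m/s
Supergeostrophic (V > V_g = 18.5 m/s), as expected around a high.

21 m s⁻¹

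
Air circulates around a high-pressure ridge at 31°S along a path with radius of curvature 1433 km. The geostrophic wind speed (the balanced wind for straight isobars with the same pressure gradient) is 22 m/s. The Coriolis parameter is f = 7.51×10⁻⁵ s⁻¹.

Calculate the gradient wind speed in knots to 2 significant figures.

60 knots

Around a high, pressure-gradient force acts outward with centrifugal, so Coriolis balances both:
fV = (1/ρ)|∂P/∂n| + V²/R  →  V² − fR·V + fR·V_g = 0
With fR = 7.51×10⁻⁵ × 1433×10³ m = 108 m/s:
V = [fR − √((fR)² − 4 fR V_g)]/2 = [108 − √(108² − 4×108×22)]/2 = 30.8 m/s
Supergeostrophic (V > V_g = 22 m/s), as expected around a high.
Converting: 30.8 m/s × 1.944 = 60 knots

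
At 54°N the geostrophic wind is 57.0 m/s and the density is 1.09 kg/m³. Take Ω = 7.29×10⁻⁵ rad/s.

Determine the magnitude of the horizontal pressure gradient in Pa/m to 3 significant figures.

7.33×10⁻³ Pa/m

Coriolis parameter at 54°N:
f = 2Ω sin φ = 2 × 7.29×10⁻⁵ × sin 54° = 1.18×10⁻⁴ s⁻¹
Geostrophic balance rearranged: |∂P/∂n| = f ρ V_g
|∂P/∂n| = 1.18×10⁻⁴ × 1.09 × 57.0 = 7.33×10⁻³ Pa/m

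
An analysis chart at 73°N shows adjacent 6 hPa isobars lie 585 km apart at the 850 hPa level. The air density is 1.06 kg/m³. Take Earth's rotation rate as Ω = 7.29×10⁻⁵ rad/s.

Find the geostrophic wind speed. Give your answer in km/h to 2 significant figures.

25 km/h

Coriolis parameter at 73°N:
f = 2Ω sin φ = 2 × 7.29×10⁻⁵ × sin 73° = 1.39×10⁻⁴ s⁻¹
Pressure gradient: |∂P/∂n| = 600 Pa / 585000 m = 1.03×10⁻³ Pa/m
Geostrophic balance (pressure-gradient force = Coriolis force):
V_g = (1/(fρ)) |∂P/∂n| = 1.03×10⁻³ / (1.39×10⁻⁴ × 1.06) = 6.94 m/s
Converting: 6.94 m/s × 3.6 = 25 km/h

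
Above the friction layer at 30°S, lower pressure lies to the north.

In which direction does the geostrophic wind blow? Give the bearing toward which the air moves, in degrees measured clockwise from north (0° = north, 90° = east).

270°

The pressure-gradient force points toward the north (bearing 000°).
Geostrophic balance: in the Southern Hemisphere the Coriolis force deflects motion to the left, so the geostrophic wind blows 90° to the left of the pressure-gradient force (low pressure on the right).
Rotating 000° by 90° counterclockwise gives 270° — the wind blows toward the west.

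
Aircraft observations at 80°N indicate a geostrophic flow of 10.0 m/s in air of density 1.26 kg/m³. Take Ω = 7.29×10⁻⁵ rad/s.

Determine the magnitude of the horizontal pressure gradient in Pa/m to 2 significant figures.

Coriolis parameter at 80°N:
f = 2Ω sin φ = 2 × 7.29×10⁻⁵ × sin 80° = 1.44×10⁻⁴ s⁻¹
Geostrophic balance rearranged: |∂P/∂n| = f ρ V_g
|∂P/∂n| = 1.44×10⁻⁴ × 1.26 × 10.0 = 1.81×10⁻³ Pa/m

1.8×10⁻³ Pa/m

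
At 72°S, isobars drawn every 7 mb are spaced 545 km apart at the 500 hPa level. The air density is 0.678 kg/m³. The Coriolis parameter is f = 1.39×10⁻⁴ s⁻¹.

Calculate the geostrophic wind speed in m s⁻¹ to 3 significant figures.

Pressure gradient: |∂P/∂n| = 700 Pa / 545000 m = 1.28×10⁻³ Pa/m
Geostrophic balance (pressure-gradient force = Coriolis force):
V_g = (1/(fρ)) |∂P/∂n| = 1.28×10⁻³ / (1.39×10⁻⁴ × 0.678) = 13.6 m/s

13.6 m s⁻¹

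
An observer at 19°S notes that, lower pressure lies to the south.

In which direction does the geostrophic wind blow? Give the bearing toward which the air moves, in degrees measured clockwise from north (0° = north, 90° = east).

090°

The pressure-gradient force points toward the south (bearing 180°).
Geostrophic balance: in the Southern Hemisphere the Coriolis force deflects motion to the left, so the geostrophic wind blows 90° to the left of the pressure-gradient force (low pressure on the right).
Rotating 180° by 90° counterclockwise gives 090° — the wind blows toward the east.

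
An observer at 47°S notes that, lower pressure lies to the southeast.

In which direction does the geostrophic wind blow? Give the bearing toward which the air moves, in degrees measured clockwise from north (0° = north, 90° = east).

The pressure-gradient force points toward the southeast (bearing 135°).
Geostrophic balance: in the Southern Hemisphere the Coriolis force deflects motion to the left, so the geostrophic wind blows 90° to the left of the pressure-gradient force (low pressure on the right).
Rotating 135° by 90° counterclockwise gives 045° — the wind blows toward the northeast.

045°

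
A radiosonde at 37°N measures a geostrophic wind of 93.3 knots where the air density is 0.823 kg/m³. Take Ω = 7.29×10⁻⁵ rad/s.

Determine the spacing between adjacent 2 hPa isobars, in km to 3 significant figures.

57.7 km

Coriolis parameter at 37°N:
f = 2Ω sin φ = 2 × 7.29×10⁻⁵ × sin 37° = 8.77×10⁻⁵ s⁻¹
Wind speed in SI: 93.3 knots = 48.0 m/s
Geostrophic balance rearranged: |∂P/∂n| = f ρ V_g
|∂P/∂n| = 8.77×10⁻⁵ × 0.823 × 48.0 = 3.47×10⁻³ Pa/m
Isobar spacing: Δn = ΔP/|∂P/∂n| = 200 Pa / 3.47×10⁻³ Pa/m = 57702 m ≈ 57.7 km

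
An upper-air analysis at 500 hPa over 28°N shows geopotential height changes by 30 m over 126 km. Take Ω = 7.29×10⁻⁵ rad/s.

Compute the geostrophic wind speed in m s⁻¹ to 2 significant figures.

Coriolis parameter at 28°N:
f = 2Ω sin φ = 2 × 7.29×10⁻⁵ × sin 28° = 6.84×10⁻⁵ s⁻¹
Height gradient: |∂Z/∂n| = 30 m / 126000 m = 2.38×10⁻⁴
On a pressure surface, geostrophic balance gives V_g = (g/f)|∂Z/∂n|:
V_g = 9.81 × 2.38×10⁻⁴ / 6.84×10⁻⁵ = 34.1 m/s

34 m s⁻¹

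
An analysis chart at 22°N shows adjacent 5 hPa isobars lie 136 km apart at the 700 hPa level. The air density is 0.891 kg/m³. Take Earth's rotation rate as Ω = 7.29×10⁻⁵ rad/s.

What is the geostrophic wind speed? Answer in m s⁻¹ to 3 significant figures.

75.5 m s⁻¹

Coriolis parameter at 22°N:
f = 2Ω sin φ = 2 × 7.29×10⁻⁵ × sin 22° = 5.46×10⁻⁵ s⁻¹
Pressure gradient: |∂P/∂n| = 500 Pa / 136000 m = 3.68×10⁻³ Pa/m
Geostrophic balance (pressure-gradient force = Coriolis force):
V_g = (1/(fρ)) |∂P/∂n| = 3.68×10⁻³ / (5.46×10⁻⁵ × 0.891) = 75.5 m/s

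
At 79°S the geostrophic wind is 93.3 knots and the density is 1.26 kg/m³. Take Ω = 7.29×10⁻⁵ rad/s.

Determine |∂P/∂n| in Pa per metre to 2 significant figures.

Coriolis parameter at 79°S:
f = 2Ω sin φ = 2 × 7.29×10⁻⁵ × sin 79° = 1.43×10⁻⁴ s⁻¹
Wind speed in SI: 93.3 knots = 48.0 m/s
Geostrophic balance rearranged: |∂P/∂n| = f ρ V_g
|∂P/∂n| = 1.43×10⁻⁴ × 1.26 × 48.0 = 8.66×10⁻³ Pa/m

8.7×10⁻³ Pa/m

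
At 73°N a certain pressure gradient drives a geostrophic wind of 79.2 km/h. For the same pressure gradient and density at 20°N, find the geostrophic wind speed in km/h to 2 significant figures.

220 km/h

With the same pressure gradient and density, V_g ∝ 1/f ∝ 1/sin φ.
V₂ = V₁ · sin φ₁ / sin φ₂ = 79.2 × sin 73° / sin 20°
V₂ = 79.2 × 0.9563/0.3420 = 220 km/h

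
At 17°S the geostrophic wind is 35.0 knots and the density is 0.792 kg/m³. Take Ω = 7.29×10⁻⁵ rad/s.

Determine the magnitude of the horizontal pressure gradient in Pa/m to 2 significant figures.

6.1×10⁻⁴ Pa/m

Coriolis parameter at 17°S:
f = 2Ω sin φ = 2 × 7.29×10⁻⁵ × sin 17° = 4.26×10⁻⁵ s⁻¹
Wind speed in SI: 35.0 knots = 18.0 m/s
Geostrophic balance rearranged: |∂P/∂n| = f ρ V_g
|∂P/∂n| = 4.26×10⁻⁵ × 0.792 × 18.0 = 6.08×10⁻⁴ Pa/m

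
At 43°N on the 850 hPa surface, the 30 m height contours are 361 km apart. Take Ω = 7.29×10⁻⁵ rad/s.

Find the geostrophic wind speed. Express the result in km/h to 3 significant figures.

Coriolis parameter at 43°N:
f = 2Ω sin φ = 2 × 7.29×10⁻⁵ × sin 43° = 9.94×10⁻⁵ s⁻¹
Height gradient: |∂Z/∂n| = 30 m / 361000 m = 8.31×10⁻⁵
On a pressure surface, geostrophic balance gives V_g = (g/f)|∂Z/∂n|:
V_g = 9.81 × 8.31×10⁻⁵ / 9.94×10⁻⁵ = 8.20 m/s
Converting: 8.20 m/s × 3.6 = 29.5 km/h

29.5 km/h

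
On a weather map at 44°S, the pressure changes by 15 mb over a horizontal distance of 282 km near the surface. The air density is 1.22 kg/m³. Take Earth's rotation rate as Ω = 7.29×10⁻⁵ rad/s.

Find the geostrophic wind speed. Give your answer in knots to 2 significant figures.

Coriolis parameter at 44°S:
f = 2Ω sin φ = 2 × 7.29×10⁻⁵ × sin 44° = 1.01×10⁻⁴ s⁻¹
Pressure gradient: |∂P/∂n| = 1500 Pa / 282000 m = 5.32×10⁻³ Pa/m
Geostrophic balance (pressure-gradient force = Coriolis force):
V_g = (1/(fρ)) |∂P/∂n| = 5.32×10⁻³ / (1.01×10⁻⁴ × 1.22) = 43.0 m/s
Converting: 43.0 m/s × 1.944 = 84 knots

84 knots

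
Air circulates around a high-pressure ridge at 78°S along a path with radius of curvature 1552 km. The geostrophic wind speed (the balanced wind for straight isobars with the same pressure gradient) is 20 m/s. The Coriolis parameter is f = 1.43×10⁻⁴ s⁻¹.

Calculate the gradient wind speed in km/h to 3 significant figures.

80.0 km/h

Around a high, pressure-gradient force acts outward with centrifugal, so Coriolis balances both:
fV = (1/ρ)|∂P/∂n| + V²/R  →  V² − fR·V + fR·V_g = 0
With fR = 1.43×10⁻⁴ × 1552×10³ m = 222 m/s:
V = [fR − √((fR)² − 4 fR V_g)]/2 = [222 − √(222² − 4×222×20)]/2 = 22.2 m/s
Supergeostrophic (V > V_g = 20 m/s), as expected around a high.
Converting: 22.2 m/s × 3.6 = 80.0 km/h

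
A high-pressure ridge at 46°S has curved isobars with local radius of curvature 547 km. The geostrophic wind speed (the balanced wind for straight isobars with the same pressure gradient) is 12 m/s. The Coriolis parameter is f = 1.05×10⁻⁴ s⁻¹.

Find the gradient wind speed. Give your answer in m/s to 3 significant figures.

17.1 m/s

Around a high, pressure-gradient force acts outward with centrifugal, so Coriolis balances both:
fV = (1/ρ)|∂P/∂n| + V²/R  →  V² − fR·V + fR·V_g = 0
With fR = 1.05×10⁻⁴ × 547×10³ m = 57.4 m/s:
V = [fR − √((fR)² − 4 fR V_g)]/2 = [57.4 − √(57.4² − 4×57.4×12)]/2 = 17.1 m/s
Supergeostrophic (V > V_g = 12 m/s), as expected around a high.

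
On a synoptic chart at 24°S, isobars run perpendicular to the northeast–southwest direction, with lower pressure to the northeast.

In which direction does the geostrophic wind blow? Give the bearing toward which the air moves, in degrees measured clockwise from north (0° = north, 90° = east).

The pressure-gradient force points toward the northeast (bearing 045°).
Geostrophic balance: in the Southern Hemisphere the Coriolis force deflects motion to the left, so the geostrophic wind blows 90° to the left of the pressure-gradient force (low pressure on the right).
Rotating 045° by 90° counterclockwise gives 315° — the wind blows toward the northwest.

315°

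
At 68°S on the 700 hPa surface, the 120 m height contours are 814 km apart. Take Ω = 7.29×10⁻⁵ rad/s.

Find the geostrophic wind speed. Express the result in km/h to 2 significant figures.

Coriolis parameter at 68°S:
f = 2Ω sin φ = 2 × 7.29×10⁻⁵ × sin 68° = 1.35×10⁻⁴ s⁻¹
Height gradient: |∂Z/∂n| = 120 m / 814000 m = 1.47×10⁻⁴
On a pressure surface, geostrophic balance gives V_g = (g/f)|∂Z/∂n|:
V_g = 9.81 × 1.47×10⁻⁴ / 1.35×10⁻⁴ = 10.7 m/s
Converting: 10.7 m/s × 3.6 = 39 km/h

39 km/h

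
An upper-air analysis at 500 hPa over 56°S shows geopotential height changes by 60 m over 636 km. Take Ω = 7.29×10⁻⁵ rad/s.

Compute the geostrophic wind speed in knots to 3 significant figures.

14.9 knots

Coriolis parameter at 56°S:
f = 2Ω sin φ = 2 × 7.29×10⁻⁵ × sin 56° = 1.21×10⁻⁴ s⁻¹
Height gradient: |∂Z/∂n| = 60 m / 636000 m = 9.43×10⁻⁵
On a pressure surface, geostrophic balance gives V_g = (g/f)|∂Z/∂n|:
V_g = 9.81 × 9.43×10⁻⁵ / 1.21×10⁻⁴ = 7.66 m/s
Converting: 7.66 m/s × 1.944 = 14.9 knots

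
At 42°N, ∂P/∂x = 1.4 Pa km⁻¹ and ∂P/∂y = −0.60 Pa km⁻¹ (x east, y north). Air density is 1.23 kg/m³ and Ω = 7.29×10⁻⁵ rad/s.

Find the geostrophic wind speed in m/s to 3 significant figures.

12.7 m/s

Coriolis parameter at 42°N:
f = 2Ω sin φ = 2 × 7.29×10⁻⁵ × sin 42° = 9.76×10⁻⁵ s⁻¹
Component geostrophic relations (x east, y north):
u_g = −(1/(fρ)) ∂P/∂y,  v_g = (1/(fρ)) ∂P/∂x
u_g = −(−0.60×10⁻³)/(9.76×10⁻⁵ × 1.23) = 5.00 m/s;  v_g = (1.4×10⁻³)/(9.76×10⁻⁵ × 1.23) = 11.7 m/s
|V_g| = √(u_g² + v_g²) = 12.7 m/s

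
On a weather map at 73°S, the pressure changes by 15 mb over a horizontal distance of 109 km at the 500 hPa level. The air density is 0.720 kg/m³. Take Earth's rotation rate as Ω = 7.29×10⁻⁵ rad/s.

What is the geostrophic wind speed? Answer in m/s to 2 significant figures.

Coriolis parameter at 73°S:
f = 2Ω sin φ = 2 × 7.29×10⁻⁵ × sin 73° = 1.39×10⁻⁴ s⁻¹
Pressure gradient: |∂P/∂n| = 1500 Pa / 109000 m = 1.38×10⁻² Pa/m
Geostrophic balance (pressure-gradient force = Coriolis force):
V_g = (1/(fρ)) |∂P/∂n| = 1.38×10⁻² / (1.39×10⁻⁴ × 0.720) = 137 m/s

140 m/s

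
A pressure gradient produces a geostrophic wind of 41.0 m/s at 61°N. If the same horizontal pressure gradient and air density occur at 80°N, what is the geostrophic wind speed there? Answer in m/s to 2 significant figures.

With the same pressure gradient and density, V_g ∝ 1/f ∝ 1/sin φ.
V₂ = V₁ · sin φ₁ / sin φ₂ = 41.0 × sin 61° / sin 80°
V₂ = 41.0 × 0.8746/0.9848 = 36 m/s

36 m/s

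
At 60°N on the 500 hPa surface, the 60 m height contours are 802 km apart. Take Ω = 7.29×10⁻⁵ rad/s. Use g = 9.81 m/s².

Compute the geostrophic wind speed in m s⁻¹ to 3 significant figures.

5.81 m s⁻¹

Coriolis parameter at 60°N:
f = 2Ω sin φ = 2 × 7.29×10⁻⁵ × sin 60° = 1.26×10⁻⁴ s⁻¹
Height gradient: |∂Z/∂n| = 60 m / 802000 m = 7.48×10⁻⁵
On a pressure surface, geostrophic balance gives V_g = (g/f)|∂Z/∂n|:
V_g = 9.81 × 7.48×10⁻⁵ / 1.26×10⁻⁴ = 5.81 m/s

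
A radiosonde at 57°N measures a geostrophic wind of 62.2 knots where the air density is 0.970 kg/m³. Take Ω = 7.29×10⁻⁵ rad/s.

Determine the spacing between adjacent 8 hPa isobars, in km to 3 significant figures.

Coriolis parameter at 57°N:
f = 2Ω sin φ = 2 × 7.29×10⁻⁵ × sin 57° = 1.22×10⁻⁴ s⁻¹
Wind speed in SI: 62.2 knots = 32.0 m/s
Geostrophic balance rearranged: |∂P/∂n| = f ρ V_g
|∂P/∂n| = 1.22×10⁻⁴ × 0.970 × 32.0 = 3.80×10⁻³ Pa/m
Isobar spacing: Δn = ΔP/|∂P/∂n| = 800 Pa / 3.80×10⁻³ Pa/m = 210786 m ≈ 211 km

211 km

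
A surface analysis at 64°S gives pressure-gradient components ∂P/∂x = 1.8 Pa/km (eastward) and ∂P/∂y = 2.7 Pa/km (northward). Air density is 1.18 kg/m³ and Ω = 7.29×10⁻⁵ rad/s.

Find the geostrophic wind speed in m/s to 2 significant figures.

Coriolis parameter at 64°S:
f = 2Ω sin φ = 2 × 7.29×10⁻⁵ × sin 64° = 1.31×10⁻⁴ s⁻¹
In the Southern Hemisphere f is negative: f = −1.31×10⁻⁴ s⁻¹.
Component geostrophic relations (x east, y north):
u_g = −(1/(fρ)) ∂P/∂y,  v_g = (1/(fρ)) ∂P/∂x
u_g = −(2.7×10⁻³)/(−1.31×10⁻⁴ × 1.18) = 17.5 m/s;  v_g = (1.8×10⁻³)/(−1.31×10⁻⁴ × 1.18) = −11.6 m/s
|V_g| = √(u_g² + v_g²) = 21.0 m/s

21 m/s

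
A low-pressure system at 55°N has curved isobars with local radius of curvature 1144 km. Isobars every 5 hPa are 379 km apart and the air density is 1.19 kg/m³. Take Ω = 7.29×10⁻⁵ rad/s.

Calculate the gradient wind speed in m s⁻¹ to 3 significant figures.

8.73 m s⁻¹

Coriolis parameter at 55°N:
f = 2Ω sin φ = 2 × 7.29×10⁻⁵ × sin 55° = 1.19×10⁻⁴ s⁻¹
Pressure gradient: |∂P/∂n| = 500 Pa / 379000 m = 1.32×10⁻³ Pa/m
Geostrophic speed: V_g = |∂P/∂n|/(fρ) = 1.32×10⁻³/(1.19×10⁻⁴ × 1.19) = 9.28 m/s
Around a low, centrifugal force acts outward with Coriolis, so pressure-gradient force balances both:
(1/ρ)|∂P/∂n| = fV + V²/R  →  V² + fR·V − fR·V_g = 0
With fR = 1.19×10⁻⁴ × 1144×10³ m = 137 m/s:
V = [−fR + √((fR)² + 4 fR V_g)]/2 = [−137 + √(137² + 4×137×9.28)]/2 = 8.73 m/s
Subgeostrophic (V < V_g = 9.28 m/s), as expected around a low.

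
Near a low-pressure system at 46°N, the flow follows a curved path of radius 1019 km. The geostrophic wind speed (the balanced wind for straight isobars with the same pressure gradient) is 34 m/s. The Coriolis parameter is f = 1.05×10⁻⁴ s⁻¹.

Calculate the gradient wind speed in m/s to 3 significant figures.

27.1 m/s

Around a low, centrifugal force acts outward with Coriolis, so pressure-gradient force balances both:
(1/ρ)|∂P/∂n| = fV + V²/R  →  V² + fR·V − fR·V_g = 0
With fR = 1.05×10⁻⁴ × 1019×10³ m = 107 m/s:
V = [−fR + √((fR)² + 4 fR V_g)]/2 = [−107 + √(107² + 4×107×34)]/2 = 27.1 m/s
Subgeostrophic (V < V_g = 34 m/s), as expected around a low.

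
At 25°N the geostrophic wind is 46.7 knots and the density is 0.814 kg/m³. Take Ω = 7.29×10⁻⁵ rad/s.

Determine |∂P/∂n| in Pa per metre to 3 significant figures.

Coriolis parameter at 25°N:
f = 2Ω sin φ = 2 × 7.29×10⁻⁵ × sin 25° = 6.16×10⁻⁵ s⁻¹
Wind speed in SI: 46.7 knots = 24.0 m/s
Geostrophic balance rearranged: |∂P/∂n| = f ρ V_g
|∂P/∂n| = 6.16×10⁻⁵ × 0.814 × 24.0 = 1.20×10⁻³ Pa/m

1.20×10⁻³ Pa/m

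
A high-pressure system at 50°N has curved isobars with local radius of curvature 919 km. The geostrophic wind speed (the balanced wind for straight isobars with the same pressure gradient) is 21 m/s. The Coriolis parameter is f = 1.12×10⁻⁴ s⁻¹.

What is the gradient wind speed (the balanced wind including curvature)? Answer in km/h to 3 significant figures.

106 km/h

Around a high, pressure-gradient force acts outward with centrifugal, so Coriolis balances both:
fV = (1/ρ)|∂P/∂n| + V²/R  →  V² − fR·V + fR·V_g = 0
With fR = 1.12×10⁻⁴ × 919×10³ m = 103 m/s:
V = [fR − √((fR)² − 4 fR V_g)]/2 = [103 − √(103² − 4×103×21)]/2 = 29.4 m/s
Supergeostrophic (V > V_g = 21 m/s), as expected around a high.
Converting: 29.4 m/s × 3.6 = 106 km/h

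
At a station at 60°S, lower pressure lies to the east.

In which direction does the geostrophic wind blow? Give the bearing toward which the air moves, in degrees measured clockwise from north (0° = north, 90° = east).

000°

The pressure-gradient force points toward the east (bearing 090°).
Geostrophic balance: in the Southern Hemisphere the Coriolis force deflects motion to the left, so the geostrophic wind blows 90° to the left of the pressure-gradient force (low pressure on the right).
Rotating 090° by 90° counterclockwise gives 000° — the wind blows toward the north.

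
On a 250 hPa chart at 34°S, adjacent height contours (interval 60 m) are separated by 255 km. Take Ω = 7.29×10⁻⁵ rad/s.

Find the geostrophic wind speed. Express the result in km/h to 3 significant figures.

Coriolis parameter at 34°S:
f = 2Ω sin φ = 2 × 7.29×10⁻⁵ × sin 34° = 8.15×10⁻⁵ s⁻¹
Height gradient: |∂Z/∂n| = 60 m / 255000 m = 2.35×10⁻⁴
On a pressure surface, geostrophic balance gives V_g = (g/f)|∂Z/∂n|:
V_g = 9.81 × 2.35×10⁻⁴ / 8.15×10⁻⁵ = 28.3 m/s
Converting: 28.3 m/s × 3.6 = 102 km/h

102 km/h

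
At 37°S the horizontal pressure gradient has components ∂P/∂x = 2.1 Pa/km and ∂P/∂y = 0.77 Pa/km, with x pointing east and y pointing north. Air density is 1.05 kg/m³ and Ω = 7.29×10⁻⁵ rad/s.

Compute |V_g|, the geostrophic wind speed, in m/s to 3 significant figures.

24.3 m/s

Coriolis parameter at 37°S:
f = 2Ω sin φ = 2 × 7.29×10⁻⁵ × sin 37° = 8.77×10⁻⁵ s⁻¹
In the Southern Hemisphere f is negative: f = −8.77×10⁻⁵ s⁻¹.
Component geostrophic relations (x east, y north):
u_g = −(1/(fρ)) ∂P/∂y,  v_g = (1/(fρ)) ∂P/∂x
u_g = −(0.77×10⁻³)/(−8.77×10⁻⁵ × 1.05) = 8.36 m/s;  v_g = (2.1×10⁻³)/(−8.77×10⁻⁵ × 1.05) = −22.8 m/s
|V_g| = √(u_g² + v_g²) = 24.3 m/s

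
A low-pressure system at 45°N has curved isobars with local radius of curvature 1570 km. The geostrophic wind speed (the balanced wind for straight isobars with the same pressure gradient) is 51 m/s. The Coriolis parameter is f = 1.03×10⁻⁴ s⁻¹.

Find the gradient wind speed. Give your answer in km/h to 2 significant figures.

Around a low, centrifugal force acts outward with Coriolis, so pressure-gradient force balances both:
(1/ρ)|∂P/∂n| = fV + V²/R  →  V² + fR·V − fR·V_g = 0
With fR = 1.03×10⁻⁴ × 1570×10³ m = 162 m/s:
V = [−fR + √((fR)² + 4 fR V_g)]/2 = [−162 + √(162² + 4×162×51)]/2 = 40.7 m/s
Subgeostrophic (V < V_g = 51 m/s), as expected around a low.
Converting: 40.7 m/s × 3.6 = 150 km/h

150 km/h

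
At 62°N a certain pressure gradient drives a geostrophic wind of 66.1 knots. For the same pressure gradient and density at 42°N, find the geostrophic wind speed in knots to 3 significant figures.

87.2 knots

With the same pressure gradient and density, V_g ∝ 1/f ∝ 1/sin φ.
V₂ = V₁ · sin φ₁ / sin φ₂ = 66.1 × sin 62° / sin 42°
V₂ = 66.1 × 0.8829/0.6691 = 87.2 knots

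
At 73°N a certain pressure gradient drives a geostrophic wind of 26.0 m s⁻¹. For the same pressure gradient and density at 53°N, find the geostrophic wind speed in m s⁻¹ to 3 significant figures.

With the same pressure gradient and density, V_g ∝ 1/f ∝ 1/sin φ.
V₂ = V₁ · sin φ₁ / sin φ₂ = 26.0 × sin 73° / sin 53°
V₂ = 26.0 × 0.9563/0.7986 = 31.1 m s⁻¹

31.1 m s⁻¹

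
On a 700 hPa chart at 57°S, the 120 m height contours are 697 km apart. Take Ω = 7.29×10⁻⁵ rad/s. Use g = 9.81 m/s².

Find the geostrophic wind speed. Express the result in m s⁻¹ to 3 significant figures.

Coriolis parameter at 57°S:
f = 2Ω sin φ = 2 × 7.29×10⁻⁵ × sin 57° = 1.22×10⁻⁴ s⁻¹
Height gradient: |∂Z/∂n| = 120 m / 697000 m = 1.72×10⁻⁴
On a pressure surface, geostrophic balance gives V_g = (g/f)|∂Z/∂n|:
V_g = 9.81 × 1.72×10⁻⁴ / 1.22×10⁻⁴ = 13.8 m/s

13.8 m s⁻¹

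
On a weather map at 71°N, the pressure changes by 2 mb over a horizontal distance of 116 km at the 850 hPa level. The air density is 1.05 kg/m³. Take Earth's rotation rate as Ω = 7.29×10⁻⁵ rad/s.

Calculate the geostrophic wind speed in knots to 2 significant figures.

Coriolis parameter at 71°N:
f = 2Ω sin φ = 2 × 7.29×10⁻⁵ × sin 71° = 1.38×10⁻⁴ s⁻¹
Pressure gradient: |∂P/∂n| = 200 Pa / 116000 m = 1.72×10⁻³ Pa/m
Geostrophic balance (pressure-gradient force = Coriolis force):
V_g = (1/(fρ)) |∂P/∂n| = 1.72×10⁻³ / (1.38×10⁻⁴ × 1.05) = 11.9 m/s
Converting: 11.9 m/s × 1.944 = 23 knots

23 knots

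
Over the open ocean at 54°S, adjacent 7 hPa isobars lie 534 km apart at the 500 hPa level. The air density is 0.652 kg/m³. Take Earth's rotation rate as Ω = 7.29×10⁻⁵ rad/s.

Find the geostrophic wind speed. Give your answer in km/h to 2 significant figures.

Coriolis parameter at 54°S:
f = 2Ω sin φ = 2 × 7.29×10⁻⁵ × sin 54° = 1.18×10⁻⁴ s⁻¹
Pressure gradient: |∂P/∂n| = 700 Pa / 534000 m = 1.31×10⁻³ Pa/m
Geostrophic balance (pressure-gradient force = Coriolis force):
V_g = (1/(fρ)) |∂P/∂n| = 1.31×10⁻³ / (1.18×10⁻⁴ × 0.652) = 17.0 m/s
Converting: 17.0 m/s × 3.6 = 61 km/h

61 km/h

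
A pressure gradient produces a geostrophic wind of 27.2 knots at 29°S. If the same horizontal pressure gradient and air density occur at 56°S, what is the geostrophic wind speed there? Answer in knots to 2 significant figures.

With the same pressure gradient and density, V_g ∝ 1/f ∝ 1/sin φ.
V₂ = V₁ · sin φ₁ / sin φ₂ = 27.2 × sin 29° / sin 56°
V₂ = 27.2 × 0.4848/0.8290 = 16 knots

16 knots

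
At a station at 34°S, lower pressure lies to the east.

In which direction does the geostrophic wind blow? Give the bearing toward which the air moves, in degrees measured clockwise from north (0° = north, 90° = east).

000°

The pressure-gradient force points toward the east (bearing 090°).
Geostrophic balance: in the Southern Hemisphere the Coriolis force deflects motion to the left, so the geostrophic wind blows 90° to the left of the pressure-gradient force (low pressure on the right).
Rotating 090° by 90° counterclockwise gives 000° — the wind blows toward the north.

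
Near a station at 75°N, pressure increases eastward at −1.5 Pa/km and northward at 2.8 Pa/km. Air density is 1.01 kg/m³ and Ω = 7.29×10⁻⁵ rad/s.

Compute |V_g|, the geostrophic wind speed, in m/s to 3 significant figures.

22.3 m/s

Coriolis parameter at 75°N:
f = 2Ω sin φ = 2 × 7.29×10⁻⁵ × sin 75° = 1.41×10⁻⁴ s⁻¹
Component geostrophic relations (x east, y north):
u_g = −(1/(fρ)) ∂P/∂y,  v_g = (1/(fρ)) ∂P/∂x
u_g = −(2.8×10⁻³)/(1.41×10⁻⁴ × 1.01) = −19.7 m/s;  v_g = (−1.5×10⁻³)/(1.41×10⁻⁴ × 1.01) = −10.5 m/s
|V_g| = √(u_g² + v_g²) = 22.3 m/s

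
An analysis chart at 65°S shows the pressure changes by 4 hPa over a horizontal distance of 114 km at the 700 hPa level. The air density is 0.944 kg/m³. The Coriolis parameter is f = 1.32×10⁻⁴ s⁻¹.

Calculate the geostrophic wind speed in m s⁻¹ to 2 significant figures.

28 m s⁻¹

Pressure gradient: |∂P/∂n| = 400 Pa / 114000 m = 3.51×10⁻³ Pa/m
Geostrophic balance (pressure-gradient force = Coriolis force):
V_g = (1/(fρ)) |∂P/∂n| = 3.51×10⁻³ / (1.32×10⁻⁴ × 0.944) = 28.2 m/s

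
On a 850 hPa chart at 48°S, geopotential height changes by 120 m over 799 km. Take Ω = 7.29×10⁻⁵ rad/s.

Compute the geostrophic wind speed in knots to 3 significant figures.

Coriolis parameter at 48°S:
f = 2Ω sin φ = 2 × 7.29×10⁻⁵ × sin 48° = 1.08×10⁻⁴ s⁻¹
Height gradient: |∂Z/∂n| = 120 m / 799000 m = 1.50×10⁻⁴
On a pressure surface, geostrophic balance gives V_g = (g/f)|∂Z/∂n|:
V_g = 9.81 × 1.50×10⁻⁴ / 1.08×10⁻⁴ = 13.6 m/s
Converting: 13.6 m/s × 1.944 = 26.4 knots

26.4 knots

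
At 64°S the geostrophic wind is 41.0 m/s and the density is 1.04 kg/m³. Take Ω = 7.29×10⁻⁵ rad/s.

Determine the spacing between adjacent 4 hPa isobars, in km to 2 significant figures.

Coriolis parameter at 64°S:
f = 2Ω sin φ = 2 × 7.29×10⁻⁵ × sin 64° = 1.31×10⁻⁴ s⁻¹
Geostrophic balance rearranged: |∂P/∂n| = f ρ V_g
|∂P/∂n| = 1.31×10⁻⁴ × 1.04 × 41.0 = 5.59×10⁻³ Pa/m
Isobar spacing: Δn = ΔP/|∂P/∂n| = 400 Pa / 5.59×10⁻³ Pa/m = 71586 m ≈ 72 km

72 km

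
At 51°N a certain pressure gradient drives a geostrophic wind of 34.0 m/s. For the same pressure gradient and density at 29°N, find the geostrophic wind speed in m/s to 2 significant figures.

55 m/s

With the same pressure gradient and density, V_g ∝ 1/f ∝ 1/sin φ.
V₂ = V₁ · sin φ₁ / sin φ₂ = 34.0 × sin 51° / sin 29°
V₂ = 34.0 × 0.7771/0.4848 = 55 m/s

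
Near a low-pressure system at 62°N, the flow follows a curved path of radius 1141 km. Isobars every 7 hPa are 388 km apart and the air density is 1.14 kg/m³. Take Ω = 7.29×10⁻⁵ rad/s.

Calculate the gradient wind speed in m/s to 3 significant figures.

Coriolis parameter at 62°N:
f = 2Ω sin φ = 2 × 7.29×10⁻⁵ × sin 62° = 1.29×10⁻⁴ s⁻¹
Pressure gradient: |∂P/∂n| = 700 Pa / 388000 m = 1.80×10⁻³ Pa/m
Geostrophic speed: V_g = |∂P/∂n|/(fρ) = 1.80×10⁻³/(1.29×10⁻⁴ × 1.14) = 12.3 m/s
Around a low, centrifugal force acts outward with Coriolis, so pressure-gradient force balances both:
(1/ρ)|∂P/∂n| = fV + V²/R  →  V² + fR·V − fR·V_g = 0
With fR = 1.29×10⁻⁴ × 1141×10³ m = 147 m/s:
V = [−fR + √((fR)² + 4 fR V_g)]/2 = [−147 + √(147² + 4×147×12.3)]/2 = 11.4 m/s
Subgeostrophic (V < V_g = 12.3 m/s), as expected around a low.

11.4 m/s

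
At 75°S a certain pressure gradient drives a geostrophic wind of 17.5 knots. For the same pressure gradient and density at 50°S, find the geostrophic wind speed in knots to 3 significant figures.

With the same pressure gradient and density, V_g ∝ 1/f ∝ 1/sin φ.
V₂ = V₁ · sin φ₁ / sin φ₂ = 17.5 × sin 75° / sin 50°
V₂ = 17.5 × 0.9659/0.7660 = 22.1 knots

22.1 knots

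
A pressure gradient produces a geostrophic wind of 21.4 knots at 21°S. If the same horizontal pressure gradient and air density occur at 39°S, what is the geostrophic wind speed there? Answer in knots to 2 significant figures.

With the same pressure gradient and density, V_g ∝ 1/f ∝ 1/sin φ.
V₂ = V₁ · sin φ₁ / sin φ₂ = 21.4 × sin 21° / sin 39°
V₂ = 21.4 × 0.3584/0.6293 = 12 knots

12 knots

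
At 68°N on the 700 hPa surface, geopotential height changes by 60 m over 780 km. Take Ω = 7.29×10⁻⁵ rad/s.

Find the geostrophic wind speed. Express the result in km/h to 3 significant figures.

20.1 km/h

Coriolis parameter at 68°N:
f = 2Ω sin φ = 2 × 7.29×10⁻⁵ × sin 68° = 1.35×10⁻⁴ s⁻¹
Height gradient: |∂Z/∂n| = 60 m / 780000 m = 7.69×10⁻⁵
On a pressure surface, geostrophic balance gives V_g = (g/f)|∂Z/∂n|:
V_g = 9.81 × 7.69×10⁻⁵ / 1.35×10⁻⁴ = 5.58 m/s
Converting: 5.58 m/s × 3.6 = 20.1 km/h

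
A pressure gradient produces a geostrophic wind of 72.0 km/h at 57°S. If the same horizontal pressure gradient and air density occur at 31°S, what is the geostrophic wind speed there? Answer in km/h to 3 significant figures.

With the same pressure gradient and density, V_g ∝ 1/f ∝ 1/sin φ.
V₂ = V₁ · sin φ₁ / sin φ₂ = 72.0 × sin 57° / sin 31°
V₂ = 72.0 × 0.8387/0.5150 = 117 km/h

117 km/h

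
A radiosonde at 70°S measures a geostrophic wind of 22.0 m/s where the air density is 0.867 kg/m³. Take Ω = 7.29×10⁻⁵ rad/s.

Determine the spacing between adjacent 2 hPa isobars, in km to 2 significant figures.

77 km

Coriolis parameter at 70°S:
f = 2Ω sin φ = 2 × 7.29×10⁻⁵ × sin 70° = 1.37×10⁻⁴ s⁻¹
Geostrophic balance rearranged: |∂P/∂n| = f ρ V_g
|∂P/∂n| = 1.37×10⁻⁴ × 0.867 × 22.0 = 2.61×10⁻³ Pa/m
Isobar spacing: Δn = ΔP/|∂P/∂n| = 200 Pa / 2.61×10⁻³ Pa/m = 76532 m ≈ 77 km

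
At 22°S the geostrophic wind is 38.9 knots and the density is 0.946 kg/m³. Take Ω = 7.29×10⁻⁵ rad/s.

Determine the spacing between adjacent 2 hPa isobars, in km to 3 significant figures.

193 km

Coriolis parameter at 22°S:
f = 2Ω sin φ = 2 × 7.29×10⁻⁵ × sin 22° = 5.46×10⁻⁵ s⁻¹
Wind speed in SI: 38.9 knots = 20.0 m/s
Geostrophic balance rearranged: |∂P/∂n| = f ρ V_g
|∂P/∂n| = 5.46×10⁻⁵ × 0.946 × 20.0 = 1.03×10⁻³ Pa/m
Isobar spacing: Δn = ΔP/|∂P/∂n| = 200 Pa / 1.03×10⁻³ Pa/m = 193427 m ≈ 193 km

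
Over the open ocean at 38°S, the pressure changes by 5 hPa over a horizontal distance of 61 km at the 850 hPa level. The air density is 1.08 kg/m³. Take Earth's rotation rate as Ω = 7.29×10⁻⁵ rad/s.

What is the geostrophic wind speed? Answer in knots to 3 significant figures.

164 knots

Coriolis parameter at 38°S:
f = 2Ω sin φ = 2 × 7.29×10⁻⁵ × sin 38° = 8.98×10⁻⁵ s⁻¹
Pressure gradient: |∂P/∂n| = 500 Pa / 61000 m = 8.20×10⁻³ Pa/m
Geostrophic balance (pressure-gradient force = Coriolis force):
V_g = (1/(fρ)) |∂P/∂n| = 8.20×10⁻³ / (8.98×10⁻⁵ × 1.08) = 84.6 m/s
Converting: 84.6 m/s × 1.944 = 164 knots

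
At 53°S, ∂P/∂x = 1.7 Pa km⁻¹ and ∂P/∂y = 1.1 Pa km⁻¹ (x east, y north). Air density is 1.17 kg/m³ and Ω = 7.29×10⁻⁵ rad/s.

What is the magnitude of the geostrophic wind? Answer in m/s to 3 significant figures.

Coriolis parameter at 53°S:
f = 2Ω sin φ = 2 × 7.29×10⁻⁵ × sin 53° = 1.16×10⁻⁴ s⁻¹
In the Southern Hemisphere f is negative: f = −1.16×10⁻⁴ s⁻¹.
Component geostrophic relations (x east, y north):
u_g = −(1/(fρ)) ∂P/∂y,  v_g = (1/(fρ)) ∂P/∂x
u_g = −(1.1×10⁻³)/(−1.16×10⁻⁴ × 1.17) = 8.07 m/s;  v_g = (1.7×10⁻³)/(−1.16×10⁻⁴ × 1.17) = −12.5 m/s
|V_g| = √(u_g² + v_g²) = 14.9 m/s

14.9 m/s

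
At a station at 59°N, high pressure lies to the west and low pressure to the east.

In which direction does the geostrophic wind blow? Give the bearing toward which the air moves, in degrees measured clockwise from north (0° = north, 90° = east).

180°

The pressure-gradient force points toward the east (bearing 090°).
Geostrophic balance: in the Northern Hemisphere the Coriolis force deflects motion to the right, so the geostrophic wind blows 90° to the right of the pressure-gradient force (low pressure on the left).
Rotating 090° by 90° clockwise gives 180° — the wind blows toward the south.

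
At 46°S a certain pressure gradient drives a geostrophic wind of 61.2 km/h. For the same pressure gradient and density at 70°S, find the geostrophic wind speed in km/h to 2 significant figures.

47 km/h

With the same pressure gradient and density, V_g ∝ 1/f ∝ 1/sin φ.
V₂ = V₁ · sin φ₁ / sin φ₂ = 61.2 × sin 46° / sin 70°
V₂ = 61.2 × 0.7193/0.9397 = 47 km/h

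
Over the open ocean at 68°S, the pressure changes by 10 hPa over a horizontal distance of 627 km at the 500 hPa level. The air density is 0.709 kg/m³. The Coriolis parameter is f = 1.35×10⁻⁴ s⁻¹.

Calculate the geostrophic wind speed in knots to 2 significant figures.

32 knots

Pressure gradient: |∂P/∂n| = 1000 Pa / 627000 m = 1.59×10⁻³ Pa/m
Geostrophic balance (pressure-gradient force = Coriolis force):
V_g = (1/(fρ)) |∂P/∂n| = 1.59×10⁻³ / (1.35×10⁻⁴ × 0.709) = 16.7 m/s
Converting: 16.7 m/s × 1.944 = 32 knots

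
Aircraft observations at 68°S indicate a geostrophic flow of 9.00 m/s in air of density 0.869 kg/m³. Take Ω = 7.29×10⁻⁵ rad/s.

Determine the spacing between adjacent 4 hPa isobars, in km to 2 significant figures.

Coriolis parameter at 68°S:
f = 2Ω sin φ = 2 × 7.29×10⁻⁵ × sin 68° = 1.35×10⁻⁴ s⁻¹
Geostrophic balance rearranged: |∂P/∂n| = f ρ V_g
|∂P/∂n| = 1.35×10⁻⁴ × 0.869 × 9.00 = 1.06×10⁻³ Pa/m
Isobar spacing: Δn = ΔP/|∂P/∂n| = 400 Pa / 1.06×10⁻³ Pa/m = 378333 m ≈ 380 km

380 km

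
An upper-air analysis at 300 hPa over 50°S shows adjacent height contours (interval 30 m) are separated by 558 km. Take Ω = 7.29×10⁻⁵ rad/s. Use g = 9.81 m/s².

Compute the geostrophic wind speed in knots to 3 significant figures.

9.18 knots

Coriolis parameter at 50°S:
f = 2Ω sin φ = 2 × 7.29×10⁻⁵ × sin 50° = 1.12×10⁻⁴ s⁻¹
Height gradient: |∂Z/∂n| = 30 m / 558000 m = 5.38×10⁻⁵
On a pressure surface, geostrophic balance gives V_g = (g/f)|∂Z/∂n|:
V_g = 9.81 × 5.38×10⁻⁵ / 1.12×10⁻⁴ = 4.72 m/s
Converting: 4.72 m/s × 1.944 = 9.18 knots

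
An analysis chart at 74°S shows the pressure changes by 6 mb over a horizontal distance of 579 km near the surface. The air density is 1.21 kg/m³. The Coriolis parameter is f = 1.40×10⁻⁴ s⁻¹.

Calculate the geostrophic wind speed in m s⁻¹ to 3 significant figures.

Pressure gradient: |∂P/∂n| = 600 Pa / 579000 m = 1.04×10⁻³ Pa/m
Geostrophic balance (pressure-gradient force = Coriolis force):
V_g = (1/(fρ)) |∂P/∂n| = 1.04×10⁻³ / (1.40×10⁻⁴ × 1.21) = 6.12 m/s

6.12 m s⁻¹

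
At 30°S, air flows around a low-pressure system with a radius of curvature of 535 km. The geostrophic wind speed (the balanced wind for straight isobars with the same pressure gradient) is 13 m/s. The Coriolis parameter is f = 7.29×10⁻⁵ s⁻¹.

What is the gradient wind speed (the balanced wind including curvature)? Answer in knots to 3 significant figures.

Around a low, centrifugal force acts outward with Coriolis, so pressure-gradient force balances both:
(1/ρ)|∂P/∂n| = fV + V²/R  →  V² + fR·V − fR·V_g = 0
With fR = 7.29×10⁻⁵ × 535×10³ m = 39.0 m/s:
V = [−fR + √((fR)² + 4 fR V_g)]/2 = [−39.0 + √(39.0² + 4×39.0×13)]/2 = 10.3 m/s
Subgeostrophic (V < V_g = 13 m/s), as expected around a low.
Converting: 10.3 m/s × 1.944 = 20.0 knots

20.0 knots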